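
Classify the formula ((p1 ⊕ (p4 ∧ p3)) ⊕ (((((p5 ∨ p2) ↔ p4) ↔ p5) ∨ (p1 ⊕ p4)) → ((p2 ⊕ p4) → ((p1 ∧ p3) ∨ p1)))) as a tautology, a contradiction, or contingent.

contingent

p1 | p2 | p3 | p4 | p5 | φ
-- | -- | -- | -- | -- | -
F  | F  | F  | F  | F  | T
F  | F  | F  | F  | T  | T
F  | F  | F  | T  | F  | F
F  | F  | F  | T  | T  | F
F  | F  | T  | F  | F  | T
F  | F  | T  | F  | T  | T
F  | F  | T  | T  | F  | T
F  | F  | T  | T  | T  | T
F  | T  | F  | F  | F  | F
F  | T  | F  | F  | T  | T
F  | T  | F  | T  | F  | T
F  | T  | F  | T  | T  | T
F  | T  | T  | F  | F  | F
F  | T  | T  | F  | T  | T
F  | T  | T  | T  | F  | F
F  | T  | T  | T  | T  | F
T  | F  | F  | F  | F  | F
T  | F  | F  | F  | T  | F
T  | F  | F  | T  | F  | F
T  | F  | F  | T  | T  | F
T  | F  | T  | F  | F  | F
T  | F  | T  | F  | T  | F
T  | F  | T  | T  | F  | T
T  | F  | T  | T  | T  | T
T  | T  | F  | F  | F  | F
T  | T  | F  | F  | T  | F
T  | T  | F  | T  | F  | F
T  | T  | F  | T  | T  | F
T  | T  | T  | F  | F  | F
T  | T  | T  | F  | T  | F
T  | T  | T  | T  | F  | T
T  | T  | T  | T  | T  | T
14 of 32 rows are T, so the formula is contingent.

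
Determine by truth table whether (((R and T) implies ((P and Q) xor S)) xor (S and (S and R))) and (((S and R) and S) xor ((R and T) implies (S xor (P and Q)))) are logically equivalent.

P | Q | R | S | T || φ | ψ
T | T | T | T | T || T | T
T | T | T | T | F || F | F
T | T | T | F | T || T | T
T | T | T | F | F || T | T
T | T | F | T | T || T | T
T | T | F | T | F || T | T
T | T | F | F | T || T | T
T | T | F | F | F || T | T
T | F | T | T | T || F | F
T | F | T | T | F || F | F
T | F | T | F | T || F | F
T | F | T | F | F || T | T
T | F | F | T | T || T | T
T | F | F | T | F || T | T
T | F | F | F | T || T | T
T | F | F | F | F || T | T
F | T | T | T | T || F | F
F | T | T | T | F || F | F
F | T | T | F | T || F | F
F | T | T | F | F || T | T
F | T | F | T | T || T | T
F | T | F | T | F || T | T
F | T | F | F | T || T | T
F | T | F | F | F || T | T
F | F | T | T | T || F | F
F | F | T | T | F || F | F
F | F | T | F | T || F | F
F | F | T | F | F || T | T
F | F | F | T | T || T | T
F | F | F | T | F || T | T
F | F | F | F | T || T | T
F | F | F | F | F || T | T
The columns for φ and ψ agree on every row, so they are logically equivalent.

equivalent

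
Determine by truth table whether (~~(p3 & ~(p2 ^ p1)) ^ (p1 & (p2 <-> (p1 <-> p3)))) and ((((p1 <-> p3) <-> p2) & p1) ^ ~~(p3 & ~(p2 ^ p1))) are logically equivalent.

p1  p2  p3  |  φ  ψ
F   F   F   |  F  F
F   F   T   |  T  T
F   T   F   |  F  F
F   T   T   |  F  F
T   F   F   |  T  T
T   F   T   |  F  F
T   T   F   |  F  F
T   T   T   |  F  F
The columns for φ and ψ agree on every row, so they are logically equivalent.

equivalent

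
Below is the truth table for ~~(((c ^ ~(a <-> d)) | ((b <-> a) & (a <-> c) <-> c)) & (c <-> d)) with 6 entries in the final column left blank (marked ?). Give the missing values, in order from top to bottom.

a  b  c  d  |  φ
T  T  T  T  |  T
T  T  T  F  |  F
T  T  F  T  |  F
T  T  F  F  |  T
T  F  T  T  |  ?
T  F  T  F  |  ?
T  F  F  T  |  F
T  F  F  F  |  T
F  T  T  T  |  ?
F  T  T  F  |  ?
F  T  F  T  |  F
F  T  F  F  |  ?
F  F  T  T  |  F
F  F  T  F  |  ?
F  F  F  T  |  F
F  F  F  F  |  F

T, F, F, F, T, F

Row a=T, b=F, c=T, d=T: (((c ^ ~(a <-> d)) | ((b <-> a) & (a <-> c) <-> c)) & (c <-> d)) = T, ~(((c ^ ~(a <-> d)) | ((b <-> a) & (a <-> c) <-> c)) & (c <-> d)) = F, so the formula = T.
Row a=T, b=F, c=T, d=F: (((c ^ ~(a <-> d)) | ((b <-> a) & (a <-> c) <-> c)) & (c <-> d)) = F, ~(((c ^ ~(a <-> d)) | ((b <-> a) & (a <-> c) <-> c)) & (c <-> d)) = T, so the formula = F.
Row a=F, b=T, c=T, d=T: (((c ^ ~(a <-> d)) | ((b <-> a) & (a <-> c) <-> c)) & (c <-> d)) = F, ~(((c ^ ~(a <-> d)) | ((b <-> a) & (a <-> c) <-> c)) & (c <-> d)) = T, so the formula = F.
Row a=F, b=T, c=T, d=F: (((c ^ ~(a <-> d)) | ((b <-> a) & (a <-> c) <-> c)) & (c <-> d)) = F, ~(((c ^ ~(a <-> d)) | ((b <-> a) & (a <-> c) <-> c)) & (c <-> d)) = T, so the formula = F.
Row a=F, b=T, c=F, d=F: (((c ^ ~(a <-> d)) | ((b <-> a) & (a <-> c) <-> c)) & (c <-> d)) = T, ~(((c ^ ~(a <-> d)) | ((b <-> a) & (a <-> c) <-> c)) & (c <-> d)) = F, so the formula = T.
Row a=F, b=F, c=T, d=F: (((c ^ ~(a <-> d)) | ((b <-> a) & (a <-> c) <-> c)) & (c <-> d)) = F, ~(((c ^ ~(a <-> d)) | ((b <-> a) & (a <-> c) <-> c)) & (c <-> d)) = T, so the formula = F.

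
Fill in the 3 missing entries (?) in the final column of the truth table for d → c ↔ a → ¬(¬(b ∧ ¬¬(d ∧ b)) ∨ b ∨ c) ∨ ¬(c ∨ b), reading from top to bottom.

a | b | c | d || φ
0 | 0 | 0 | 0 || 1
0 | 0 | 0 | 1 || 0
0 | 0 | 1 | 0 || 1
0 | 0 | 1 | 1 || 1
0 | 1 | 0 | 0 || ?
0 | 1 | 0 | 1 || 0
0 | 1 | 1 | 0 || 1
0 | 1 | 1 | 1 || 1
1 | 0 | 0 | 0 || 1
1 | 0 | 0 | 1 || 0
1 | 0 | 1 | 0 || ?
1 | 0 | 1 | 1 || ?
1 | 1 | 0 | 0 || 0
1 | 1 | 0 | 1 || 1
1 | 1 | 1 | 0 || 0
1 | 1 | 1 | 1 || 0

1, 0, 0

Row a=0, b=1, c=0, d=0: (d → c) = 1, (a → ¬(¬(b ∧ ¬¬(d ∧ b)) ∨ b ∨ c) ∨ ¬(c ∨ b)) = 1, so the formula = 1.
Row a=1, b=0, c=1, d=0: (d → c) = 1, (a → ¬(¬(b ∧ ¬¬(d ∧ b)) ∨ b ∨ c) ∨ ¬(c ∨ b)) = 0, so the formula = 0.
Row a=1, b=0, c=1, d=1: (d → c) = 1, (a → ¬(¬(b ∧ ¬¬(d ∧ b)) ∨ b ∨ c) ∨ ¬(c ∨ b)) = 0, so the formula = 0.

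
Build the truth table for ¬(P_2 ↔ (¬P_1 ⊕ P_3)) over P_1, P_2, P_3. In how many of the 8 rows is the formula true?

4

P_1 | P_2 | P_3 || ¬P_1 | (¬P_1 ⊕ P_3) | (P_2 ↔ (¬P_1 ⊕ P_3)) | ¬(P_2 ↔ (¬P_1 ⊕ P_3))
 T  |  T  |  T  ||  F   |      T       |          T           |           F          
 T  |  T  |  F  ||  F   |      F       |          F           |           T          
 T  |  F  |  T  ||  F   |      T       |          F           |           T          
 T  |  F  |  F  ||  F   |      F       |          T           |           F          
 F  |  T  |  T  ||  T   |      F       |          F           |           T          
 F  |  T  |  F  ||  T   |      T       |          T           |           F          
 F  |  F  |  T  ||  T   |      F       |          T           |           F          
 F  |  F  |  F  ||  T   |      T       |          F           |           T          
The formula is true on 4 of the 8 rows.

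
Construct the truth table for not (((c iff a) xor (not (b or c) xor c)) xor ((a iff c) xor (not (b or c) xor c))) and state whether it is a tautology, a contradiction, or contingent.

tautology

  a   |   b   |   c   ||   φ  
False | False | False ||  True
False | False |  True ||  True
False |  True | False ||  True
False |  True |  True ||  True
 True | False | False ||  True
 True | False |  True ||  True
 True |  True | False ||  True
 True |  True |  True ||  True
Every row is True, so the formula is a tautology.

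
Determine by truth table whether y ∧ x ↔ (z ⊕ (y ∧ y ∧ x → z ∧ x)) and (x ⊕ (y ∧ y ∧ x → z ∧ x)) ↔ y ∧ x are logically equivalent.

not equivalent

x | y | z || φ | ψ
T | T | T || F | F
T | T | F || F | T
T | F | T || T | T
T | F | F || F | T
F | T | T || T | F
F | T | F || F | F
F | F | T || T | F
F | F | F || F | F
The columns differ at x=T, y=T, z=F (φ=F, ψ=T), so they are not equivalent.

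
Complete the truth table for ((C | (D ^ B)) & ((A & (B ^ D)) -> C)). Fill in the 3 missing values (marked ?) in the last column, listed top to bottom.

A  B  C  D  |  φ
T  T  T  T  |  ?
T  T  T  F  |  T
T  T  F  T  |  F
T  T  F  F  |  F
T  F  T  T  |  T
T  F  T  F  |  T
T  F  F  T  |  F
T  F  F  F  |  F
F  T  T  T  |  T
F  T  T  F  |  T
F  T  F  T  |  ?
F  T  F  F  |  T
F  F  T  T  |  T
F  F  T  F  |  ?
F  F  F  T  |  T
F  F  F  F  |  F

T, F, T

Row A=T, B=T, C=T, D=T: (C | (D ^ B)) = T, ((A & (B ^ D)) -> C) = T, so the formula = T.
Row A=F, B=T, C=F, D=T: (C | (D ^ B)) = F, ((A & (B ^ D)) -> C) = T, so the formula = F.
Row A=F, B=F, C=T, D=F: (C | (D ^ B)) = T, ((A & (B ^ D)) -> C) = T, so the formula = T.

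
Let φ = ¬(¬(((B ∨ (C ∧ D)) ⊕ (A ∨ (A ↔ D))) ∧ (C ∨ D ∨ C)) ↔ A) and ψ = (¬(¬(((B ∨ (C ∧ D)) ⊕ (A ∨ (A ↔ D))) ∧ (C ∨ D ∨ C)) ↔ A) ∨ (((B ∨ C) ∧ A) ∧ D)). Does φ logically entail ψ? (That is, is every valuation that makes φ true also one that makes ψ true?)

yes

  A   |   B   |   C   |   D   ||   φ   |   ψ  
False | False | False | False ||  True |  True
False | False | False |  True ||  True |  True
False | False |  True | False || False | False
False | False |  True |  True || False | False
False |  True | False | False ||  True |  True
False |  True | False |  True || False | False
False |  True |  True | False ||  True |  True
False |  True |  True |  True || False | False
 True | False | False | False || False | False
 True | False | False |  True ||  True |  True
 True | False |  True | False ||  True |  True
 True | False |  True |  True || False |  True
 True |  True | False | False || False | False
 True |  True | False |  True || False |  True
 True |  True |  True | False || False | False
 True |  True |  True |  True || False |  True
In every row where φ is true, ψ is also true, so φ ⊨ ψ.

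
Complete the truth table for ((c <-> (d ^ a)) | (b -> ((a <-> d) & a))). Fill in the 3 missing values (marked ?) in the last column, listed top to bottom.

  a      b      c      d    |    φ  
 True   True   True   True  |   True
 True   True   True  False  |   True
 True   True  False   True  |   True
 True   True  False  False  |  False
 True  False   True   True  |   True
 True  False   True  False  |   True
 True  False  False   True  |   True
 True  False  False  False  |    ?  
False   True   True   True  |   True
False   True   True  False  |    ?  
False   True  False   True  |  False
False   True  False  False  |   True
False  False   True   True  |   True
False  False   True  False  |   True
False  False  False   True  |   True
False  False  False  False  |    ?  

Row a=True, b=False, c=False, d=False: (c <-> (d ^ a)) = False, (b -> ((a <-> d) & a)) = True, so the formula = True.
Row a=False, b=True, c=True, d=False: (c <-> (d ^ a)) = False, (b -> ((a <-> d) & a)) = False, so the formula = False.
Row a=False, b=False, c=False, d=False: (c <-> (d ^ a)) = True, (b -> ((a <-> d) & a)) = True, so the formula = True.

True, False, True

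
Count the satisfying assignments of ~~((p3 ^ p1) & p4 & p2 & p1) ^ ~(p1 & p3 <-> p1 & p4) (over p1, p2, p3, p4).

p1  p2  p3  p4  |  (p3 ^ p1)  ((p3 ^ p1) & p4)  (((p3 ^ p1) & p4) & p2 & p1)  (p1 & p3)  (p1 & p4)  ((p1 & p3) <-> (p1 & p4))  ~((p1 & p3) <-> (p1 & p4))  φ
T   T   T   T   |      F             F                       F                    T          T                  T                          F               F
T   T   T   F   |      F             F                       F                    T          F                  F                          T               T
T   T   F   T   |      T             T                       T                    F          T                  F                          T               F
T   T   F   F   |      T             F                       F                    F          F                  T                          F               F
T   F   T   T   |      F             F                       F                    T          T                  T                          F               F
T   F   T   F   |      F             F                       F                    T          F                  F                          T               T
T   F   F   T   |      T             T                       F                    F          T                  F                          T               T
T   F   F   F   |      T             F                       F                    F          F                  T                          F               F
F   T   T   T   |      T             T                       F                    F          F                  T                          F               F
F   T   T   F   |      T             F                       F                    F          F                  T                          F               F
F   T   F   T   |      F             F                       F                    F          F                  T                          F               F
F   T   F   F   |      F             F                       F                    F          F                  T                          F               F
F   F   T   T   |      T             T                       F                    F          F                  T                          F               F
F   F   T   F   |      T             F                       F                    F          F                  T                          F               F
F   F   F   T   |      F             F                       F                    F          F                  T                          F               F
F   F   F   F   |      F             F                       F                    F          F                  T                          F               F
The formula is true on 3 of the 16 rows.

3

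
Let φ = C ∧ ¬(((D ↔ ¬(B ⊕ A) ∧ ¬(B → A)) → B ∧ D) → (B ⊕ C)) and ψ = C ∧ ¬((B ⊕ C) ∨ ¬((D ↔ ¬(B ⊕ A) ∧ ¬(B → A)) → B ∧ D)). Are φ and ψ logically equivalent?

equivalent

A | B | C | D | φ | ψ
- | - | - | - | - | -
T | T | T | T | T | T
T | T | T | F | F | F
T | T | F | T | F | F
T | T | F | F | F | F
T | F | T | T | F | F
T | F | T | F | F | F
T | F | F | T | F | F
T | F | F | F | F | F
F | T | T | T | T | T
F | T | T | F | F | F
F | T | F | T | F | F
F | T | F | F | F | F
F | F | T | T | F | F
F | F | T | F | F | F
F | F | F | T | F | F
F | F | F | F | F | F
The columns for φ and ψ agree on every row, so they are logically equivalent.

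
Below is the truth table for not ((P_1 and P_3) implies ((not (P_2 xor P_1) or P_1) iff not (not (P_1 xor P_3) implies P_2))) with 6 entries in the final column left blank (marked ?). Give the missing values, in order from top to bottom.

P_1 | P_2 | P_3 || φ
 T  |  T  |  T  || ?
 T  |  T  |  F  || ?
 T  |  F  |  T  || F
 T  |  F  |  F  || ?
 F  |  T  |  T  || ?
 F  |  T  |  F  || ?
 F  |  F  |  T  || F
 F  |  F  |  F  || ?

Row P_1=T, P_2=T, P_3=T: (P_1 and P_3) = T, ((not (P_2 xor P_1) or P_1) iff not (not (P_1 xor P_3) implies P_2)) = F, ((P_1 and P_3) implies ((not (P_2 xor P_1) or P_1) iff not (not (P_1 xor P_3) implies P_2))) = F, so the formula = T.
Row P_1=T, P_2=T, P_3=F: (P_1 and P_3) = F, ((not (P_2 xor P_1) or P_1) iff not (not (P_1 xor P_3) implies P_2)) = F, ((P_1 and P_3) implies ((not (P_2 xor P_1) or P_1) iff not (not (P_1 xor P_3) implies P_2))) = T, so the formula = F.
Row P_1=T, P_2=F, P_3=F: (P_1 and P_3) = F, ((not (P_2 xor P_1) or P_1) iff not (not (P_1 xor P_3) implies P_2)) = F, ((P_1 and P_3) implies ((not (P_2 xor P_1) or P_1) iff not (not (P_1 xor P_3) implies P_2))) = T, so the formula = F.
Row P_1=F, P_2=T, P_3=T: (P_1 and P_3) = F, ((not (P_2 xor P_1) or P_1) iff not (not (P_1 xor P_3) implies P_2)) = T, ((P_1 and P_3) implies ((not (P_2 xor P_1) or P_1) iff not (not (P_1 xor P_3) implies P_2))) = T, so the formula = F.
Row P_1=F, P_2=T, P_3=F: (P_1 and P_3) = F, ((not (P_2 xor P_1) or P_1) iff not (not (P_1 xor P_3) implies P_2)) = T, ((P_1 and P_3) implies ((not (P_2 xor P_1) or P_1) iff not (not (P_1 xor P_3) implies P_2))) = T, so the formula = F.
Row P_1=F, P_2=F, P_3=F: (P_1 and P_3) = F, ((not (P_2 xor P_1) or P_1) iff not (not (P_1 xor P_3) implies P_2)) = T, ((P_1 and P_3) implies ((not (P_2 xor P_1) or P_1) iff not (not (P_1 xor P_3) implies P_2))) = T, so the formula = F.

T, F, F, F, F, F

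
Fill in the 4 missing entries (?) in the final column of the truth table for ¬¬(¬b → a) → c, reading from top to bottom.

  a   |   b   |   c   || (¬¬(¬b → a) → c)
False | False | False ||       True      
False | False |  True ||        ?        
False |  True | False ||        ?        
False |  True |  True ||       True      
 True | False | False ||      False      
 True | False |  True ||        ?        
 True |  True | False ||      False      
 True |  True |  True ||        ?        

Row a=False, b=False, c=True: ¬¬(¬b → a) = False, so (¬¬(¬b → a) → c) = True.
Row a=False, b=True, c=False: ¬¬(¬b → a) = True, so (¬¬(¬b → a) → c) = False.
Row a=True, b=False, c=True: ¬¬(¬b → a) = True, so (¬¬(¬b → a) → c) = True.
Row a=True, b=True, c=True: ¬¬(¬b → a) = True, so (¬¬(¬b → a) → c) = True.

True, False, True, True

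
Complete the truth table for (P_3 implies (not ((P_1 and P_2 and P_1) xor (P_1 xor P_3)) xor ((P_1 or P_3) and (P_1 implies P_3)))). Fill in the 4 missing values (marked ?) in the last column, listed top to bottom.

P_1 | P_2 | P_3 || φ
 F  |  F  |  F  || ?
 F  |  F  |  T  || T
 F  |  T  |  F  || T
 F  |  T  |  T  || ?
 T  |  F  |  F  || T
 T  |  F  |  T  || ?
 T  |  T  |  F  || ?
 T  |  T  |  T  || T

T, T, F, T

Row P_1=F, P_2=F, P_3=F: (not ((P_1 and P_2 and P_1) xor (P_1 xor P_3)) xor ((P_1 or P_3) and (P_1 implies P_3))) = T, so the formula = T.
Row P_1=F, P_2=T, P_3=T: (not ((P_1 and P_2 and P_1) xor (P_1 xor P_3)) xor ((P_1 or P_3) and (P_1 implies P_3))) = T, so the formula = T.
Row P_1=T, P_2=F, P_3=T: (not ((P_1 and P_2 and P_1) xor (P_1 xor P_3)) xor ((P_1 or P_3) and (P_1 implies P_3))) = F, so the formula = F.
Row P_1=T, P_2=T, P_3=F: (not ((P_1 and P_2 and P_1) xor (P_1 xor P_3)) xor ((P_1 or P_3) and (P_1 implies P_3))) = T, so the formula = T.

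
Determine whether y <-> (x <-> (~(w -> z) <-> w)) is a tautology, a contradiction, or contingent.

x  y  z  w  |  φ
T  T  T  T  |  F
T  T  T  F  |  T
T  T  F  T  |  T
T  T  F  F  |  T
T  F  T  T  |  T
T  F  T  F  |  F
T  F  F  T  |  F
T  F  F  F  |  F
F  T  T  T  |  T
F  T  T  F  |  F
F  T  F  T  |  F
F  T  F  F  |  F
F  F  T  T  |  F
F  F  T  F  |  T
F  F  F  T  |  T
F  F  F  F  |  T
8 of 16 rows are T, so the formula is contingent.

contingent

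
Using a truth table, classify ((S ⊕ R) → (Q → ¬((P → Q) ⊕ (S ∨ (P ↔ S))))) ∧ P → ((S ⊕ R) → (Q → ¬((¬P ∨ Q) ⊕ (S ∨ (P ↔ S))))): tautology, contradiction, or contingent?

P | Q | R | S || (S ⊕ R) | (P → Q) | (P ↔ S) | (S ∨ (P ↔ S)) | ((P → Q) ⊕ (S ∨ (P ↔ S))) | ¬((P → Q) ⊕ (S ∨ (P ↔ S))) | ¬P | (¬P ∨ Q) | ((¬P ∨ Q) ⊕ (S ∨ (P ↔ S))) | ¬((¬P ∨ Q) ⊕ (S ∨ (P ↔ S))) | φ
F | F | F | F ||    F    |    T    |    T    |       T       |             F             |             T              | T  |    T     |             F              |              T              | T
F | F | F | T ||    T    |    T    |    F    |       T       |             F             |             T              | T  |    T     |             F              |              T              | T
F | F | T | F ||    T    |    T    |    T    |       T       |             F             |             T              | T  |    T     |             F              |              T              | T
F | F | T | T ||    F    |    T    |    F    |       T       |             F             |             T              | T  |    T     |             F              |              T              | T
F | T | F | F ||    F    |    T    |    T    |       T       |             F             |             T              | T  |    T     |             F              |              T              | T
F | T | F | T ||    T    |    T    |    F    |       T       |             F             |             T              | T  |    T     |             F              |              T              | T
F | T | T | F ||    T    |    T    |    T    |       T       |             F             |             T              | T  |    T     |             F              |              T              | T
F | T | T | T ||    F    |    T    |    F    |       T       |             F             |             T              | T  |    T     |             F              |              T              | T
T | F | F | F ||    F    |    F    |    F    |       F       |             F             |             T              | F  |    F     |             F              |              T              | T
T | F | F | T ||    T    |    F    |    T    |       T       |             T             |             F              | F  |    F     |             T              |              F              | T
T | F | T | F ||    T    |    F    |    F    |       F       |             F             |             T              | F  |    F     |             F              |              T              | T
T | F | T | T ||    F    |    F    |    T    |       T       |             T             |             F              | F  |    F     |             T              |              F              | T
T | T | F | F ||    F    |    T    |    F    |       F       |             T             |             F              | F  |    T     |             T              |              F              | T
T | T | F | T ||    T    |    T    |    T    |       T       |             F             |             T              | F  |    T     |             F              |              T              | T
T | T | T | F ||    T    |    T    |    F    |       F       |             T             |             F              | F  |    T     |             T              |              F              | T
T | T | T | T ||    F    |    T    |    T    |       T       |             F             |             T              | F  |    T     |             F              |              T              | T
Every row is T, so the formula is a tautology.

tautology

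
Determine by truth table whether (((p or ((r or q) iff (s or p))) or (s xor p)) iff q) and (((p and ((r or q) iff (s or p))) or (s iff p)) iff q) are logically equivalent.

  p   |   q   |   r   |   s   ||   φ   |   ψ  
 True |  True |  True |  True ||  True |  True
 True |  True |  True | False ||  True |  True
 True |  True | False |  True ||  True |  True
 True |  True | False | False ||  True |  True
 True | False |  True |  True || False | False
 True | False |  True | False || False | False
 True | False | False |  True || False | False
 True | False | False | False || False |  True
False |  True |  True |  True ||  True | False
False |  True |  True | False || False |  True
False |  True | False |  True ||  True | False
False |  True | False | False || False |  True
False | False |  True |  True || False |  True
False | False |  True | False ||  True | False
False | False | False |  True || False |  True
False | False | False | False || False | False
The columns differ at p=True, q=False, r=False, s=False (φ=False, ψ=True), so they are not equivalent.

not equivalent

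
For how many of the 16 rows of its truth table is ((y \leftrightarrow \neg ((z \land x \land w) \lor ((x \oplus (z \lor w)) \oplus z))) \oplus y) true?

8

  x   |   y   |   z   |   w   || (z \land x \land w) | (z \lor w) | (x \oplus (z \lor w)) |   φ  
 True |  True |  True |  True ||         True        |    True    |         False         |  True
 True |  True |  True | False ||        False        |    True    |         False         |  True
 True |  True | False |  True ||        False        |    True    |         False         | False
 True |  True | False | False ||        False        |   False    |          True         |  True
 True | False |  True |  True ||         True        |    True    |         False         |  True
 True | False |  True | False ||        False        |    True    |         False         |  True
 True | False | False |  True ||        False        |    True    |         False         | False
 True | False | False | False ||        False        |   False    |          True         |  True
False |  True |  True |  True ||        False        |    True    |          True         | False
False |  True |  True | False ||        False        |    True    |          True         | False
False |  True | False |  True ||        False        |    True    |          True         |  True
False |  True | False | False ||        False        |   False    |         False         | False
False | False |  True |  True ||        False        |    True    |          True         | False
False | False |  True | False ||        False        |    True    |          True         | False
False | False | False |  True ||        False        |    True    |          True         |  True
False | False | False | False ||        False        |   False    |         False         | False
The formula is true on 8 of the 16 rows.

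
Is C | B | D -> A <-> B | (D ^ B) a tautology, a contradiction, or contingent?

contingent

A  B  C  D     (C | B | D)  ((C | B | D) -> A)  (D ^ B)  (B | (D ^ B))  (((C | B | D) -> A) <-> (B | (D ^ B)))
T  T  T  T          T               T              F           T                          T                   
T  T  T  F          T               T              T           T                          T                   
T  T  F  T          T               T              F           T                          T                   
T  T  F  F          T               T              T           T                          T                   
T  F  T  T          T               T              T           T                          T                   
T  F  T  F          T               T              F           F                          F                   
T  F  F  T          T               T              T           T                          T                   
T  F  F  F          F               T              F           F                          F                   
F  T  T  T          T               F              F           T                          F                   
F  T  T  F          T               F              T           T                          F                   
F  T  F  T          T               F              F           T                          F                   
F  T  F  F          T               F              T           T                          F                   
F  F  T  T          T               F              T           T                          F                   
F  F  T  F          T               F              F           F                          T                   
F  F  F  T          T               F              T           T                          F                   
F  F  F  F          F               T              F           F                          F                   
7 of 16 rows are T, so the formula is contingent.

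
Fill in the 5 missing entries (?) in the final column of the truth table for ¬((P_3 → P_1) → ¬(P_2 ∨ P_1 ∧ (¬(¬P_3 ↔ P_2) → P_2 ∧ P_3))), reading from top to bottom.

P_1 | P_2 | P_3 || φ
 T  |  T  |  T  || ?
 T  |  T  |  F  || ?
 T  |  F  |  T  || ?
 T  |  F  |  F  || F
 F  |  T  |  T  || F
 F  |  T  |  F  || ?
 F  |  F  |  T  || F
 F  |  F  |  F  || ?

T, T, T, T, F

Row P_1=T, P_2=T, P_3=T: (P_3 → P_1) = T, ¬(P_2 ∨ P_1 ∧ (¬(¬P_3 ↔ P_2) → P_2 ∧ P_3)) = F, ((P_3 → P_1) → ¬(P_2 ∨ P_1 ∧ (¬(¬P_3 ↔ P_2) → P_2 ∧ P_3))) = F, so the formula = T.
Row P_1=T, P_2=T, P_3=F: (P_3 → P_1) = T, ¬(P_2 ∨ P_1 ∧ (¬(¬P_3 ↔ P_2) → P_2 ∧ P_3)) = F, ((P_3 → P_1) → ¬(P_2 ∨ P_1 ∧ (¬(¬P_3 ↔ P_2) → P_2 ∧ P_3))) = F, so the formula = T.
Row P_1=T, P_2=F, P_3=T: (P_3 → P_1) = T, ¬(P_2 ∨ P_1 ∧ (¬(¬P_3 ↔ P_2) → P_2 ∧ P_3)) = F, ((P_3 → P_1) → ¬(P_2 ∨ P_1 ∧ (¬(¬P_3 ↔ P_2) → P_2 ∧ P_3))) = F, so the formula = T.
Row P_1=F, P_2=T, P_3=F: (P_3 → P_1) = T, ¬(P_2 ∨ P_1 ∧ (¬(¬P_3 ↔ P_2) → P_2 ∧ P_3)) = F, ((P_3 → P_1) → ¬(P_2 ∨ P_1 ∧ (¬(¬P_3 ↔ P_2) → P_2 ∧ P_3))) = F, so the formula = T.
Row P_1=F, P_2=F, P_3=F: (P_3 → P_1) = T, ¬(P_2 ∨ P_1 ∧ (¬(¬P_3 ↔ P_2) → P_2 ∧ P_3)) = T, ((P_3 → P_1) → ¬(P_2 ∨ P_1 ∧ (¬(¬P_3 ↔ P_2) → P_2 ∧ P_3))) = T, so the formula = F.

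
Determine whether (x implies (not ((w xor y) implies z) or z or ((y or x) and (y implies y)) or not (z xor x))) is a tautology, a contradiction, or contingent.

  x      y      z      w    |  (w xor y)  ((w xor y) implies z)  not ((w xor y) implies z)  (y or x)  (y implies y)  ((y or x) and (y implies y))  (z xor x)  not (z xor x)    φ  
False  False  False  False  |    False             True                    False             False         True                 False                False         True       True
False  False  False   True  |     True            False                     True             False         True                 False                False         True       True
False  False   True  False  |    False             True                    False             False         True                 False                 True        False       True
False  False   True   True  |     True             True                    False             False         True                 False                 True        False       True
False   True  False  False  |     True            False                     True              True         True                  True                False         True       True
False   True  False   True  |    False             True                    False              True         True                  True                False         True       True
False   True   True  False  |     True             True                    False              True         True                  True                 True        False       True
False   True   True   True  |    False             True                    False              True         True                  True                 True        False       True
 True  False  False  False  |    False             True                    False              True         True                  True                 True        False       True
 True  False  False   True  |     True            False                     True              True         True                  True                 True        False       True
 True  False   True  False  |    False             True                    False              True         True                  True                False         True       True
 True  False   True   True  |     True             True                    False              True         True                  True                False         True       True
 True   True  False  False  |     True            False                     True              True         True                  True                 True        False       True
 True   True  False   True  |    False             True                    False              True         True                  True                 True        False       True
 True   True   True  False  |     True             True                    False              True         True                  True                False         True       True
 True   True   True   True  |    False             True                    False              True         True                  True                False         True       True
Every row is True, so the formula is a tautology.

tautology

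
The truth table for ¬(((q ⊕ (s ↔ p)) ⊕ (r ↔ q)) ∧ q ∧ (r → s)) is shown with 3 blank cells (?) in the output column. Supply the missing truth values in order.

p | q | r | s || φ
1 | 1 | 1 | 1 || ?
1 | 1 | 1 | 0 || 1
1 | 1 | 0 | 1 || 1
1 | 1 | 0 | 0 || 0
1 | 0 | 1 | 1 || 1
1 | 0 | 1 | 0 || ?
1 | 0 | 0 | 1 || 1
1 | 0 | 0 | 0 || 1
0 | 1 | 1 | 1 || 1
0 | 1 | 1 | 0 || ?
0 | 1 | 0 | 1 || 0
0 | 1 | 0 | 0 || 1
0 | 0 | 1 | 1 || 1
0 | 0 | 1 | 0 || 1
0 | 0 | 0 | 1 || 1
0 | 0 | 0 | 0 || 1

Row p=1, q=1, r=1, s=1: (((q ⊕ (s ↔ p)) ⊕ (r ↔ q)) ∧ q) = 1, (r → s) = 1, (((q ⊕ (s ↔ p)) ⊕ (r ↔ q)) ∧ q ∧ (r → s)) = 1, so the formula = 0.
Row p=1, q=0, r=1, s=0: (((q ⊕ (s ↔ p)) ⊕ (r ↔ q)) ∧ q) = 0, (r → s) = 0, (((q ⊕ (s ↔ p)) ⊕ (r ↔ q)) ∧ q ∧ (r → s)) = 0, so the formula = 1.
Row p=0, q=1, r=1, s=0: (((q ⊕ (s ↔ p)) ⊕ (r ↔ q)) ∧ q) = 1, (r → s) = 0, (((q ⊕ (s ↔ p)) ⊕ (r ↔ q)) ∧ q ∧ (r → s)) = 0, so the formula = 1.

0, 1, 1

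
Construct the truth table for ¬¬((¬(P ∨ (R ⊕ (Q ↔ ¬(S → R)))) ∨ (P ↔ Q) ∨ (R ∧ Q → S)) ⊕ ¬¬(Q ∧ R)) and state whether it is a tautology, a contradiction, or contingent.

contingent

P | Q | R | S || (S → R) | ¬(S → R) | (Q ↔ ¬(S → R)) | (R ⊕ (Q ↔ ¬(S → R))) | (P ∨ (R ⊕ (Q ↔ ¬(S → R)))) | ¬(P ∨ (R ⊕ (Q ↔ ¬(S → R)))) | (P ↔ Q) | (R ∧ Q) | ((R ∧ Q) → S) | ((P ↔ Q) ∨ ((R ∧ Q) → S)) | (Q ∧ R) | ¬(Q ∧ R) | ¬¬(Q ∧ R) | φ
0 | 0 | 0 | 0 ||    1    |    0     |       1        |          1           |             1              |              0              |    1    |    0    |       1       |             1             |    0    |    1     |     0     | 1
0 | 0 | 0 | 1 ||    0    |    1     |       0        |          0           |             0              |              1              |    1    |    0    |       1       |             1             |    0    |    1     |     0     | 1
0 | 0 | 1 | 0 ||    1    |    0     |       1        |          0           |             0              |              1              |    1    |    0    |       1       |             1             |    0    |    1     |     0     | 1
0 | 0 | 1 | 1 ||    1    |    0     |       1        |          0           |             0              |              1              |    1    |    0    |       1       |             1             |    0    |    1     |     0     | 1
0 | 1 | 0 | 0 ||    1    |    0     |       0        |          0           |             0              |              1              |    0    |    0    |       1       |             1             |    0    |    1     |     0     | 1
0 | 1 | 0 | 1 ||    0    |    1     |       1        |          1           |             1              |              0              |    0    |    0    |       1       |             1             |    0    |    1     |     0     | 1
0 | 1 | 1 | 0 ||    1    |    0     |       0        |          1           |             1              |              0              |    0    |    1    |       0       |             0             |    1    |    0     |     1     | 1
0 | 1 | 1 | 1 ||    1    |    0     |       0        |          1           |             1              |              0              |    0    |    1    |       1       |             1             |    1    |    0     |     1     | 0
1 | 0 | 0 | 0 ||    1    |    0     |       1        |          1           |             1              |              0              |    0    |    0    |       1       |             1             |    0    |    1     |     0     | 1
1 | 0 | 0 | 1 ||    0    |    1     |       0        |          0           |             1              |              0              |    0    |    0    |       1       |             1             |    0    |    1     |     0     | 1
1 | 0 | 1 | 0 ||    1    |    0     |       1        |          0           |             1              |              0              |    0    |    0    |       1       |             1             |    0    |    1     |     0     | 1
1 | 0 | 1 | 1 ||    1    |    0     |       1        |          0           |             1              |              0              |    0    |    0    |       1       |             1             |    0    |    1     |     0     | 1
1 | 1 | 0 | 0 ||    1    |    0     |       0        |          0           |             1              |              0              |    1    |    0    |       1       |             1             |    0    |    1     |     0     | 1
1 | 1 | 0 | 1 ||    0    |    1     |       1        |          1           |             1              |              0              |    1    |    0    |       1       |             1             |    0    |    1     |     0     | 1
1 | 1 | 1 | 0 ||    1    |    0     |       0        |          1           |             1              |              0              |    1    |    1    |       0       |             1             |    1    |    0     |     1     | 0
1 | 1 | 1 | 1 ||    1    |    0     |       0        |          1           |             1              |              0              |    1    |    1    |       1       |             1             |    1    |    0     |     1     | 0
13 of 16 rows are 1, so the formula is contingent.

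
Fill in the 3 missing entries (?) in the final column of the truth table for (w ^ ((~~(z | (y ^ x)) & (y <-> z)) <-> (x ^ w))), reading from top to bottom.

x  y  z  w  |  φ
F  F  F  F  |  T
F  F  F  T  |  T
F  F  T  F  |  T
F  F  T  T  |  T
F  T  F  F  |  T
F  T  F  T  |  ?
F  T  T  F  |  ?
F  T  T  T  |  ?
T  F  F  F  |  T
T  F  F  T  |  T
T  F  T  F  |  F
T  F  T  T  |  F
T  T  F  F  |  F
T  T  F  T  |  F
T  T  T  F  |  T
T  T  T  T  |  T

Row x=F, y=T, z=F, w=T: ((~~(z | (y ^ x)) & (y <-> z)) <-> (x ^ w)) = F, so the formula = T.
Row x=F, y=T, z=T, w=F: ((~~(z | (y ^ x)) & (y <-> z)) <-> (x ^ w)) = F, so the formula = F.
Row x=F, y=T, z=T, w=T: ((~~(z | (y ^ x)) & (y <-> z)) <-> (x ^ w)) = T, so the formula = F.

T, F, F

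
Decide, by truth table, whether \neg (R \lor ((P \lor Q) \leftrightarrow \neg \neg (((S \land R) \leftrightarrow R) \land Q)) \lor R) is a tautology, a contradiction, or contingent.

P | Q | R | S || φ
F | F | F | F || F
F | F | F | T || F
F | F | T | F || F
F | F | T | T || F
F | T | F | F || F
F | T | F | T || F
F | T | T | F || F
F | T | T | T || F
T | F | F | F || T
T | F | F | T || T
T | F | T | F || F
T | F | T | T || F
T | T | F | F || F
T | T | F | T || F
T | T | T | F || F
T | T | T | T || F
2 of 16 rows are T, so the formula is contingent.

contingent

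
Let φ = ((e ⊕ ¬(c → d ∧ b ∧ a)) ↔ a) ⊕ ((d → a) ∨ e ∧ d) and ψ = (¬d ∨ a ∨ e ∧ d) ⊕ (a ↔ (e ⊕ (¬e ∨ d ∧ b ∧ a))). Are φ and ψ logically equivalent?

a | b | c | d | e || φ | ψ
0 | 0 | 0 | 0 | 0 || 0 | 1
0 | 0 | 0 | 0 | 1 || 1 | 1
0 | 0 | 0 | 1 | 0 || 1 | 0
0 | 0 | 0 | 1 | 1 || 1 | 1
0 | 0 | 1 | 0 | 0 || 1 | 1
0 | 0 | 1 | 0 | 1 || 0 | 1
0 | 0 | 1 | 1 | 0 || 0 | 0
0 | 0 | 1 | 1 | 1 || 0 | 1
0 | 1 | 0 | 0 | 0 || 0 | 1
0 | 1 | 0 | 0 | 1 || 1 | 1
0 | 1 | 0 | 1 | 0 || 1 | 0
0 | 1 | 0 | 1 | 1 || 1 | 1
0 | 1 | 1 | 0 | 0 || 1 | 1
0 | 1 | 1 | 0 | 1 || 0 | 1
0 | 1 | 1 | 1 | 0 || 0 | 0
0 | 1 | 1 | 1 | 1 || 0 | 1
1 | 0 | 0 | 0 | 0 || 1 | 0
1 | 0 | 0 | 0 | 1 || 0 | 0
1 | 0 | 0 | 1 | 0 || 1 | 0
1 | 0 | 0 | 1 | 1 || 0 | 0
1 | 0 | 1 | 0 | 0 || 0 | 0
1 | 0 | 1 | 0 | 1 || 1 | 0
1 | 0 | 1 | 1 | 0 || 0 | 0
1 | 0 | 1 | 1 | 1 || 1 | 0
1 | 1 | 0 | 0 | 0 || 1 | 0
1 | 1 | 0 | 0 | 1 || 0 | 0
1 | 1 | 0 | 1 | 0 || 1 | 0
1 | 1 | 0 | 1 | 1 || 0 | 1
1 | 1 | 1 | 0 | 0 || 0 | 0
1 | 1 | 1 | 0 | 1 || 1 | 0
1 | 1 | 1 | 1 | 0 || 1 | 0
1 | 1 | 1 | 1 | 1 || 0 | 1
The columns differ at a=0, b=0, c=0, d=0, e=0 (φ=0, ψ=1), so they are not equivalent.

not equivalent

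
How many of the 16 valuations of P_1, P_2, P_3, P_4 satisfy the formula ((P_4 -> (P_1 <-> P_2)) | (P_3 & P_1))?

13

P_1 | P_2 | P_3 | P_4 || φ
 0  |  0  |  0  |  0  || 1
 0  |  0  |  0  |  1  || 1
 0  |  0  |  1  |  0  || 1
 0  |  0  |  1  |  1  || 1
 0  |  1  |  0  |  0  || 1
 0  |  1  |  0  |  1  || 0
 0  |  1  |  1  |  0  || 1
 0  |  1  |  1  |  1  || 0
 1  |  0  |  0  |  0  || 1
 1  |  0  |  0  |  1  || 0
 1  |  0  |  1  |  0  || 1
 1  |  0  |  1  |  1  || 1
 1  |  1  |  0  |  0  || 1
 1  |  1  |  0  |  1  || 1
 1  |  1  |  1  |  0  || 1
 1  |  1  |  1  |  1  || 1
The formula is true on 13 of the 16 rows.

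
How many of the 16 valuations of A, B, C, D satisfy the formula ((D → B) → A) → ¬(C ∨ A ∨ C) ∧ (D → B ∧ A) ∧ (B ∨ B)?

6

A | B | C | D || (D → B) | ((D → B) → A) | (A ∨ C) | (C ∨ (A ∨ C)) | ¬(C ∨ (A ∨ C)) | (B ∧ A) | (D → (B ∧ A)) | (B ∨ B) | ((D → (B ∧ A)) ∧ (B ∨ B)) | φ
T | T | T | T ||    T    |       T       |    T    |       T       |       F        |    T    |       T       |    T    |             T             | F
T | T | T | F ||    T    |       T       |    T    |       T       |       F        |    T    |       T       |    T    |             T             | F
T | T | F | T ||    T    |       T       |    T    |       T       |       F        |    T    |       T       |    T    |             T             | F
T | T | F | F ||    T    |       T       |    T    |       T       |       F        |    T    |       T       |    T    |             T             | F
T | F | T | T ||    F    |       T       |    T    |       T       |       F        |    F    |       F       |    F    |             F             | F
T | F | T | F ||    T    |       T       |    T    |       T       |       F        |    F    |       T       |    F    |             F             | F
T | F | F | T ||    F    |       T       |    T    |       T       |       F        |    F    |       F       |    F    |             F             | F
T | F | F | F ||    T    |       T       |    T    |       T       |       F        |    F    |       T       |    F    |             F             | F
F | T | T | T ||    T    |       F       |    T    |       T       |       F        |    F    |       F       |    T    |             F             | T
F | T | T | F ||    T    |       F       |    T    |       T       |       F        |    F    |       T       |    T    |             T             | T
F | T | F | T ||    T    |       F       |    F    |       F       |       T        |    F    |       F       |    T    |             F             | T
F | T | F | F ||    T    |       F       |    F    |       F       |       T        |    F    |       T       |    T    |             T             | T
F | F | T | T ||    F    |       T       |    T    |       T       |       F        |    F    |       F       |    F    |             F             | F
F | F | T | F ||    T    |       F       |    T    |       T       |       F        |    F    |       T       |    F    |             F             | T
F | F | F | T ||    F    |       T       |    F    |       F       |       T        |    F    |       F       |    F    |             F             | F
F | F | F | F ||    T    |       F       |    F    |       F       |       T        |    F    |       T       |    F    |             F             | T
The formula is true on 6 of the 16 rows.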